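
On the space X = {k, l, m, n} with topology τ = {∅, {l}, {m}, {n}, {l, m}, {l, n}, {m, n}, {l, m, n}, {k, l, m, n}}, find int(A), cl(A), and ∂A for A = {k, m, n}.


int(A) = {m, n}, cl(A) = {k, m, n}, ∂A = {k}.

Closed sets in (X, τ) are complements of opens:
  closed(X, τ) = {∅, {k}, {k, l}, {k, m}, {k, n}, {k, l, m}, {k, l, n}, {k, m, n}, {k, l, m, n}}.
int(A) = ⋃ {U ∈ τ : U ⊆ A}. Opens contained in A: ∅, {m}, {n}, {m, n}.
Taking the union of these: int(A) = {m, n}.
cl(A) = ⋂ {C closed : A ⊆ C}. Closed sets containing A: {k, m, n}, {k, l, m, n}.
Intersecting these: cl(A) = {k, m, n}.
∂A = cl(A) ∖ int(A) = {k, m, n} ∖ {m, n} = {k}.


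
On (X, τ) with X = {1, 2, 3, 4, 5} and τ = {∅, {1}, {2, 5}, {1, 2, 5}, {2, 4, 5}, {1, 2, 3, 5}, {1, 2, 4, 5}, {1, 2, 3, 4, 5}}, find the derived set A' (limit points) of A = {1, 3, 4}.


A' = {3}

For each x ∈ X, list the open sets U ∈ τ with x ∈ U, then check whether U ∩ (A ∖ {x}) ≠ ∅ for every such U.
  x = 1: open {1} ∋ x has {1} ∩ (A ∖ {1}) = ∅, so x is NOT a limit point.
  x = 2: open {2, 5} ∋ x has {2, 5} ∩ (A ∖ {2}) = ∅, so x is NOT a limit point.
  x = 3: opens ∋ x are {1, 2, 3, 5}, {1, 2, 3, 4, 5}; each meets A ∖ {3}, so x IS a limit point.
  x = 4: open {2, 4, 5} ∋ x has {2, 4, 5} ∩ (A ∖ {4}) = ∅, so x is NOT a limit point.
  x = 5: open {2, 5} ∋ x has {2, 5} ∩ (A ∖ {5}) = ∅, so x is NOT a limit point.
Collecting: A' = {3}.


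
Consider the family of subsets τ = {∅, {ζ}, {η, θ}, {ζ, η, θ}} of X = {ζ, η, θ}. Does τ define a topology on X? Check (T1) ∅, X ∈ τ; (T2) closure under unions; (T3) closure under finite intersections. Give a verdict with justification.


τ IS a topology on X.

Axiom (T1): ∅ ∈ τ? Yes; X ∈ τ? Yes.
Axiom (T2/T3): check pairwise unions and intersections of members of τ.
All pairwise intersections and unions checked — each lies in τ. Therefore τ satisfies (T1), (T2), (T3): it IS a topology on X.


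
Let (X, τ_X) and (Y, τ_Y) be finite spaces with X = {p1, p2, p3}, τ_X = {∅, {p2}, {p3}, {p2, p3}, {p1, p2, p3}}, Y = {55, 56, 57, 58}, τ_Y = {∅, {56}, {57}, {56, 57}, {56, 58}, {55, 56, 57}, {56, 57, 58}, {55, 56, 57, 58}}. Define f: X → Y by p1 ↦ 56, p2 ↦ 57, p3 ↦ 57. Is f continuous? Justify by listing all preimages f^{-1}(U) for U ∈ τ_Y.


f is NOT continuous.

Compute f^{-1}(U) for each U ∈ τ_Y:
  U = ∅: f^{-1}(U) = ∅ ∈ τ_X ✓.
  U = {56}: f^{-1}(U) = {p1} ∉ τ_X ✗.
  U = {57}: f^{-1}(U) = {p2, p3} ∈ τ_X ✓.
  U = {56, 57}: f^{-1}(U) = {p1, p2, p3} ∈ τ_X ✓.
  U = {56, 58}: f^{-1}(U) = {p1} ∉ τ_X ✗.
  U = {55, 56, 57}: f^{-1}(U) = {p1, p2, p3} ∈ τ_X ✓.
  U = {56, 57, 58}: f^{-1}(U) = {p1, p2, p3} ∈ τ_X ✓.
  U = {55, 56, 57, 58}: f^{-1}(U) = {p1, p2, p3} ∈ τ_X ✓.
Found U = {56} with f^{-1}(U) = {p1} not in τ_X. Therefore f is NOT continuous.


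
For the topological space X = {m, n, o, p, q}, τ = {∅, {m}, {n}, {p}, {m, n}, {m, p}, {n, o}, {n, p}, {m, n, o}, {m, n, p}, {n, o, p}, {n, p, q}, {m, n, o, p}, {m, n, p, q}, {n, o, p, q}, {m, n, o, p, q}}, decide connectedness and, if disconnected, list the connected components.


(X, τ) is disconnected; components = [{m}, {n, o, p, q}].

Find clopen sets (U ∈ τ with X ∖ U ∈ τ):
  U = ∅, X ∖ U = {m, n, o, p, q} — both open, so U is clopen.
  U = {m}, X ∖ U = {n, o, p, q} — both open, so U is clopen.
  U = {n, o, p, q}, X ∖ U = {m} — both open, so U is clopen.
  U = {m, n, o, p, q}, X ∖ U = ∅ — both open, so U is clopen.
Nontrivial clopen(s) exist: e.g. {n, o, p, q}. So (X, τ) is disconnected.
Compute connected components by grouping points that agree on all clopens:
  component: {m}
  component: {n, o, p, q}


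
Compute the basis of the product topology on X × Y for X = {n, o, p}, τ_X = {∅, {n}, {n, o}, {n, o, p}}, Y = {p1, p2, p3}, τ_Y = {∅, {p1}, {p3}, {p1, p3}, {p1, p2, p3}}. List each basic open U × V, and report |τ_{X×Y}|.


Basis B = {∅ × ∅, {n} × {p1}, {n} × {p3}, {n} × {p1, p3}, {n, o} × {p1}, {n, o} × {p3}, {n} × {p1, p2, p3}, {n, o, p} × {p1}, {n, o, p} × {p3}, {n, o} × {p1, p3}, {n, o} × {p1, p2, p3}, {n, o, p} × {p1, p3}, {n, o, p} × {p1, p2, p3}}; |τ_{X×Y}| = 30.

Enumerate products U × V with U ∈ τ_X, V ∈ τ_Y (deduplicated):
  ∅ × ∅ = {} (∅)
  {n} × {p1} = {(n,p1)}
  {n} × {p3} = {(n,p3)}
  {n} × {p1, p3} = {(n,p1), (n,p3)}
  {n, o} × {p1} = {(n,p1), (o,p1)}
  {n, o} × {p3} = {(n,p3), (o,p3)}
  {n} × {p1, p2, p3} = {(n,p1), (n,p2), (n,p3)}
  {n, o, p} × {p1} = {(n,p1), (o,p1), (p,p1)}
  {n, o, p} × {p3} = {(n,p3), (o,p3), (p,p3)}
  {n, o} × {p1, p3} = {(n,p1), (n,p3), (o,p1), (o,p3)}
  {n, o} × {p1, p2, p3} = {(n,p1), (n,p2), (n,p3), (o,p1), (o,p2), (o,p3)}
  {n, o, p} × {p1, p3} = {(n,p1), (n,p3), (o,p1), (o,p3), (p,p1), (p,p3)}
  {n, o, p} × {p1, p2, p3} = {(n,p1), (n,p2), (n,p3), (o,p1), (o,p2), (o,p3), (p,p1), (p,p2), (p,p3)}
These 13 distinct sets form the basis B.
Close under arbitrary unions to get τ_{X×Y}; counting gives |τ_{X×Y}| = 30.


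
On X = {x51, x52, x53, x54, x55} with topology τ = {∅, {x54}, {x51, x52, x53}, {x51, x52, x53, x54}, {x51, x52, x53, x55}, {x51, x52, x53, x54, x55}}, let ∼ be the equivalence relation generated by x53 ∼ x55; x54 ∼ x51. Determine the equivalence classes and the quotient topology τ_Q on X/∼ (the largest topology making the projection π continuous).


X/∼ = {[x51=x54], [x52], [x53=x55]}; |τ_Q| = 2.

Equivalence classes: [x51=x54], [x52], [x53=x55].
Quotient map π: X → X/∼ sends x51 ↦ [x51=x54], x52 ↦ [x52], x53 ↦ [x53=x55], x54 ↦ [x51=x54], x55 ↦ [x53=x55].
For each subset V ⊆ X/∼, compute π^{-1}(V) ⊆ X and check whether π^{-1}(V) ∈ τ. V is open in τ_Q iff π^{-1}(V) ∈ τ.
  V = {}: π^{-1}(V) = ∅ ∈ τ ✓.
  V = {[x51=x54]}: π^{-1}(V) = {x51, x54} ∉ τ ✗.
  V = {[x52]}: π^{-1}(V) = {x52} ∉ τ ✗.
  V = {[x51=x54], [x52]}: π^{-1}(V) = {x51, x52, x54} ∉ τ ✗.
  V = {[x53=x55]}: π^{-1}(V) = {x53, x55} ∉ τ ✗.
  V = {[x51=x54], [x53=x55]}: π^{-1}(V) = {x51, x53, x54, x55} ∉ τ ✗.
  V = {[x52], [x53=x55]}: π^{-1}(V) = {x52, x53, x55} ∉ τ ✗.
  V = {[x51=x54], [x52], [x53=x55]}: π^{-1}(V) = {x51, x52, x53, x54, x55} ∈ τ ✓.
Open sets in the quotient: τ_Q = {{}, {[x51=x54], [x52], [x53=x55]}} (2 elements).


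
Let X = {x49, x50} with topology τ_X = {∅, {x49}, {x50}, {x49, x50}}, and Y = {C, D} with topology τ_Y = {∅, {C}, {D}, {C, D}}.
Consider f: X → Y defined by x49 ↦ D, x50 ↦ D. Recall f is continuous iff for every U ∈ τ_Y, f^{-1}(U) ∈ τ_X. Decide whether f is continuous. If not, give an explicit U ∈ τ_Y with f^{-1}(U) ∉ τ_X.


f IS continuous.

Compute f^{-1}(U) for each U ∈ τ_Y:
  U = ∅: f^{-1}(U) = ∅ ∈ τ_X ✓.
  U = {C}: f^{-1}(U) = ∅ ∈ τ_X ✓.
  U = {D}: f^{-1}(U) = {x49, x50} ∈ τ_X ✓.
  U = {C, D}: f^{-1}(U) = {x49, x50} ∈ τ_X ✓.
Every preimage lies in τ_X, so f IS continuous.


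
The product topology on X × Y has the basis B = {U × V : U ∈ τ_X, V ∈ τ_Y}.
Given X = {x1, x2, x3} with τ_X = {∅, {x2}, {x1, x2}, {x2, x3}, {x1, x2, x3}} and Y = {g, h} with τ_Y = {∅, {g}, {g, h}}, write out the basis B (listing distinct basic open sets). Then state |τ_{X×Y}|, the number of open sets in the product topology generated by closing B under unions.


Basis B = {∅ × ∅, {x2} × {g}, {x1, x2} × {g}, {x2} × {g, h}, {x2, x3} × {g}, {x1, x2, x3} × {g}, {x1, x2} × {g, h}, {x2, x3} × {g, h}, {x1, x2, x3} × {g, h}}; |τ_{X×Y}| = 14.

Enumerate products U × V with U ∈ τ_X, V ∈ τ_Y (deduplicated):
  ∅ × ∅ = {} (∅)
  {x2} × {g} = {(x2,g)}
  {x1, x2} × {g} = {(x1,g), (x2,g)}
  {x2} × {g, h} = {(x2,g), (x2,h)}
  {x2, x3} × {g} = {(x2,g), (x3,g)}
  {x1, x2, x3} × {g} = {(x1,g), (x2,g), (x3,g)}
  {x1, x2} × {g, h} = {(x1,g), (x1,h), (x2,g), (x2,h)}
  {x2, x3} × {g, h} = {(x2,g), (x2,h), (x3,g), (x3,h)}
  {x1, x2, x3} × {g, h} = {(x1,g), (x1,h), (x2,g), (x2,h), (x3,g), (x3,h)}
These 9 distinct sets form the basis B.
Close under arbitrary unions to get τ_{X×Y}; counting gives |τ_{X×Y}| = 14.


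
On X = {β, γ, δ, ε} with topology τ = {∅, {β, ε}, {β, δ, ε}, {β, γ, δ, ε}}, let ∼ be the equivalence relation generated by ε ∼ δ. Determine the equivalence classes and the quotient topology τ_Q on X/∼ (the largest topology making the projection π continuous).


X/∼ = {[β], [γ], [δ=ε]}; |τ_Q| = 3.

Equivalence classes: [β], [γ], [δ=ε].
Quotient map π: X → X/∼ sends β ↦ [β], γ ↦ [γ], δ ↦ [δ=ε], ε ↦ [δ=ε].
For each subset V ⊆ X/∼, compute π^{-1}(V) ⊆ X and check whether π^{-1}(V) ∈ τ. V is open in τ_Q iff π^{-1}(V) ∈ τ.
  V = {}: π^{-1}(V) = ∅ ∈ τ ✓.
  V = {[β]}: π^{-1}(V) = {β} ∉ τ ✗.
  V = {[γ]}: π^{-1}(V) = {γ} ∉ τ ✗.
  V = {[β], [γ]}: π^{-1}(V) = {β, γ} ∉ τ ✗.
  V = {[δ=ε]}: π^{-1}(V) = {δ, ε} ∉ τ ✗.
  V = {[β], [δ=ε]}: π^{-1}(V) = {β, δ, ε} ∈ τ ✓.
  V = {[γ], [δ=ε]}: π^{-1}(V) = {γ, δ, ε} ∉ τ ✗.
  V = {[β], [γ], [δ=ε]}: π^{-1}(V) = {β, γ, δ, ε} ∈ τ ✓.
Open sets in the quotient: τ_Q = {{}, {[β], [δ=ε]}, {[β], [γ], [δ=ε]}} (3 elements).


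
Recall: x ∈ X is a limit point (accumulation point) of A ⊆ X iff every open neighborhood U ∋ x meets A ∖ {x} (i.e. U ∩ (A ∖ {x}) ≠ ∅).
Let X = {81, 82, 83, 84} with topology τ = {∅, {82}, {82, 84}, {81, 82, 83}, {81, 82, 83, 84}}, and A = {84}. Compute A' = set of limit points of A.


A' = ∅

For each x ∈ X, list the open sets U ∈ τ with x ∈ U, then check whether U ∩ (A ∖ {x}) ≠ ∅ for every such U.
  x = 81: open {81, 82, 83} ∋ x has {81, 82, 83} ∩ (A ∖ {81}) = ∅, so x is NOT a limit point.
  x = 82: open {82} ∋ x has {82} ∩ (A ∖ {82}) = ∅, so x is NOT a limit point.
  x = 83: open {81, 82, 83} ∋ x has {81, 82, 83} ∩ (A ∖ {83}) = ∅, so x is NOT a limit point.
  x = 84: open {82, 84} ∋ x has {82, 84} ∩ (A ∖ {84}) = ∅, so x is NOT a limit point.
Collecting: A' = ∅.


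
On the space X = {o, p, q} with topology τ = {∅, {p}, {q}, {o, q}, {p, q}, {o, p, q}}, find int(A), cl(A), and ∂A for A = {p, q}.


int(A) = {p, q}, cl(A) = {o, p, q}, ∂A = {o}.

Closed sets in (X, τ) are complements of opens:
  closed(X, τ) = {∅, {o}, {p}, {o, p}, {o, q}, {o, p, q}}.
int(A) = ⋃ {U ∈ τ : U ⊆ A}. Opens contained in A: ∅, {p}, {q}, {p, q}.
Taking the union of these: int(A) = {p, q}.
cl(A) = ⋂ {C closed : A ⊆ C}. Closed sets containing A: {o, p, q}.
Intersecting these: cl(A) = {o, p, q}.
∂A = cl(A) ∖ int(A) = {o, p, q} ∖ {p, q} = {o}.


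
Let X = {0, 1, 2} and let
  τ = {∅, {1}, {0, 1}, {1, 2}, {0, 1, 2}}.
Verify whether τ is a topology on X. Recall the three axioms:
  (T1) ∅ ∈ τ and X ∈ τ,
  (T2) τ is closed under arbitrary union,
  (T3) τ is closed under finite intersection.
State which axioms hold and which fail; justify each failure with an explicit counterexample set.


τ IS a topology on X.

Axiom (T1): ∅ ∈ τ? Yes; X ∈ τ? Yes.
Axiom (T2/T3): check pairwise unions and intersections of members of τ.
All pairwise intersections and unions checked — each lies in τ. Therefore τ satisfies (T1), (T2), (T3): it IS a topology on X.


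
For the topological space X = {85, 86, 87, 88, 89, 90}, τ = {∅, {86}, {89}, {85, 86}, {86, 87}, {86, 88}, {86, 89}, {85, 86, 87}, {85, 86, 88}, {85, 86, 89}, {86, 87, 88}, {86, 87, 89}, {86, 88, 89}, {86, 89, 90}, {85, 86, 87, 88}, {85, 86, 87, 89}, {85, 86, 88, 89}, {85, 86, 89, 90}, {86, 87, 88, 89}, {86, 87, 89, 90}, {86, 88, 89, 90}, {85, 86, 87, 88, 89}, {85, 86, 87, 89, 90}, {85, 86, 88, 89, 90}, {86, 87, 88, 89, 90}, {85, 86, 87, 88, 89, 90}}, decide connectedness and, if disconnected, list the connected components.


(X, τ) is connected.

Find clopen sets (U ∈ τ with X ∖ U ∈ τ):
  U = ∅, X ∖ U = {85, 86, 87, 88, 89, 90} — both open, so U is clopen.
  U = {85, 86, 87, 88, 89, 90}, X ∖ U = ∅ — both open, so U is clopen.
Only trivial clopens (∅ and X) exist, so (X, τ) is connected.
Compute connected components by grouping points that agree on all clopens:
  component: {85, 86, 87, 88, 89, 90}


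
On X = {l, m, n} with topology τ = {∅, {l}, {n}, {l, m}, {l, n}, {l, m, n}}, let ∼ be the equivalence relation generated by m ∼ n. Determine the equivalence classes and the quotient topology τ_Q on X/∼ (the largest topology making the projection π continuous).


X/∼ = {[l], [m=n]}; |τ_Q| = 3.

Equivalence classes: [l], [m=n].
Quotient map π: X → X/∼ sends l ↦ [l], m ↦ [m=n], n ↦ [m=n].
For each subset V ⊆ X/∼, compute π^{-1}(V) ⊆ X and check whether π^{-1}(V) ∈ τ. V is open in τ_Q iff π^{-1}(V) ∈ τ.
  V = {}: π^{-1}(V) = ∅ ∈ τ ✓.
  V = {[l]}: π^{-1}(V) = {l} ∈ τ ✓.
  V = {[m=n]}: π^{-1}(V) = {m, n} ∉ τ ✗.
  V = {[l], [m=n]}: π^{-1}(V) = {l, m, n} ∈ τ ✓.
Open sets in the quotient: τ_Q = {{}, {[l]}, {[l], [m=n]}} (3 elements).


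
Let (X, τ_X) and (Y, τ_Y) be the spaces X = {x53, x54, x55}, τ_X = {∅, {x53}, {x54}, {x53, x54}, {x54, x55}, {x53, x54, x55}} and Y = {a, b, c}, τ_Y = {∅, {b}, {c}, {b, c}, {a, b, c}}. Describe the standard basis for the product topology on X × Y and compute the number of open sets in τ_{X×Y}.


Basis B = {∅ × ∅, {x53} × {b}, {x53} × {c}, {x54} × {b}, {x54} × {c}, {x53} × {b, c}, {x53, x54} × {b}, {x53, x54} × {c}, {x54} × {b, c}, {x54, x55} × {b}, {x54, x55} × {c}, {x53} × {a, b, c}, {x53, x54, x55} × {b}, {x53, x54, x55} × {c}, {x54} × {a, b, c}, {x53, x54} × {b, c}, {x54, x55} × {b, c}, {x53, x54} × {a, b, c}, {x53, x54, x55} × {b, c}, {x54, x55} × {a, b, c}, {x53, x54, x55} × {a, b, c}}; |τ_{X×Y}| = 70.

Enumerate products U × V with U ∈ τ_X, V ∈ τ_Y (deduplicated):
  ∅ × ∅ = {} (∅)
  {x53} × {b} = {(x53,b)}
  {x53} × {c} = {(x53,c)}
  {x54} × {b} = {(x54,b)}
  {x54} × {c} = {(x54,c)}
  {x53} × {b, c} = {(x53,b), (x53,c)}
  {x53, x54} × {b} = {(x53,b), (x54,b)}
  {x53, x54} × {c} = {(x53,c), (x54,c)}
  {x54} × {b, c} = {(x54,b), (x54,c)}
  {x54, x55} × {b} = {(x54,b), (x55,b)}
  {x54, x55} × {c} = {(x54,c), (x55,c)}
  {x53} × {a, b, c} = {(x53,a), (x53,b), (x53,c)}
  {x53, x54, x55} × {b} = {(x53,b), (x54,b), (x55,b)}
  {x53, x54, x55} × {c} = {(x53,c), (x54,c), (x55,c)}
  {x54} × {a, b, c} = {(x54,a), (x54,b), (x54,c)}
  {x53, x54} × {b, c} = {(x53,b), (x53,c), (x54,b), (x54,c)}
  {x54, x55} × {b, c} = {(x54,b), (x54,c), (x55,b), (x55,c)}
  {x53, x54} × {a, b, c} = {(x53,a), (x53,b), (x53,c), (x54,a), (x54,b), (x54,c)}
  {x53, x54, x55} × {b, c} = {(x53,b), (x53,c), (x54,b), (x54,c), (x55,b), (x55,c)}
  {x54, x55} × {a, b, c} = {(x54,a), (x54,b), (x54,c), (x55,a), (x55,b), (x55,c)}
  {x53, x54, x55} × {a, b, c} = {(x53,a), (x53,b), (x53,c), (x54,a), (x54,b), (x54,c), (x55,a), (x55,b), (x55,c)}
These 21 distinct sets form the basis B.
Close under arbitrary unions to get τ_{X×Y}; counting gives |τ_{X×Y}| = 70.


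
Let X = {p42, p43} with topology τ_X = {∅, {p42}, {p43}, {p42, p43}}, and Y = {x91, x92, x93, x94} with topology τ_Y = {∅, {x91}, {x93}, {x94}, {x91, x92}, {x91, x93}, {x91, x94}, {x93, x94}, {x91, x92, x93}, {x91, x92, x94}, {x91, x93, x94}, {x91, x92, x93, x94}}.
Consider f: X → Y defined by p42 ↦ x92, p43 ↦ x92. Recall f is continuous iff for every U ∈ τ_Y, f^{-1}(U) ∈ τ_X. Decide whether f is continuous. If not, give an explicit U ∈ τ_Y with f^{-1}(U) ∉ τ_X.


f IS continuous.

Compute f^{-1}(U) for each U ∈ τ_Y:
  U = ∅: f^{-1}(U) = ∅ ∈ τ_X ✓.
  U = {x91}: f^{-1}(U) = ∅ ∈ τ_X ✓.
  U = {x93}: f^{-1}(U) = ∅ ∈ τ_X ✓.
  U = {x94}: f^{-1}(U) = ∅ ∈ τ_X ✓.
  U = {x91, x92}: f^{-1}(U) = {p42, p43} ∈ τ_X ✓.
  U = {x91, x93}: f^{-1}(U) = ∅ ∈ τ_X ✓.
  U = {x91, x94}: f^{-1}(U) = ∅ ∈ τ_X ✓.
  U = {x93, x94}: f^{-1}(U) = ∅ ∈ τ_X ✓.
  U = {x91, x92, x93}: f^{-1}(U) = {p42, p43} ∈ τ_X ✓.
  U = {x91, x92, x94}: f^{-1}(U) = {p42, p43} ∈ τ_X ✓.
  U = {x91, x93, x94}: f^{-1}(U) = ∅ ∈ τ_X ✓.
  U = {x91, x92, x93, x94}: f^{-1}(U) = {p42, p43} ∈ τ_X ✓.
Every preimage lies in τ_X, so f IS continuous.


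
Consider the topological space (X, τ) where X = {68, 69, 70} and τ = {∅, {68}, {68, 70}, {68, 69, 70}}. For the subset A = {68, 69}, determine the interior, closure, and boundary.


int(A) = {68}, cl(A) = {68, 69, 70}, ∂A = {69, 70}.

Closed sets in (X, τ) are complements of opens:
  closed(X, τ) = {∅, {69}, {69, 70}, {68, 69, 70}}.
int(A) = ⋃ {U ∈ τ : U ⊆ A}. Opens contained in A: ∅, {68}.
Taking the union of these: int(A) = {68}.
cl(A) = ⋂ {C closed : A ⊆ C}. Closed sets containing A: {68, 69, 70}.
Intersecting these: cl(A) = {68, 69, 70}.
∂A = cl(A) ∖ int(A) = {68, 69, 70} ∖ {68} = {69, 70}.


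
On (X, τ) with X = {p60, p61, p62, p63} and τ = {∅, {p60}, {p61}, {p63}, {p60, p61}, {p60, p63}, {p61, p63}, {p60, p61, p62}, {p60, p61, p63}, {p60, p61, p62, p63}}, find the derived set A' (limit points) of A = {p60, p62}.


A' = {p62}

For each x ∈ X, list the open sets U ∈ τ with x ∈ U, then check whether U ∩ (A ∖ {x}) ≠ ∅ for every such U.
  x = p60: open {p60} ∋ x has {p60} ∩ (A ∖ {p60}) = ∅, so x is NOT a limit point.
  x = p61: open {p61} ∋ x has {p61} ∩ (A ∖ {p61}) = ∅, so x is NOT a limit point.
  x = p62: opens ∋ x are {p60, p61, p62}, {p60, p61, p62, p63}; each meets A ∖ {p62}, so x IS a limit point.
  x = p63: open {p63} ∋ x has {p63} ∩ (A ∖ {p63}) = ∅, so x is NOT a limit point.
Collecting: A' = {p62}.


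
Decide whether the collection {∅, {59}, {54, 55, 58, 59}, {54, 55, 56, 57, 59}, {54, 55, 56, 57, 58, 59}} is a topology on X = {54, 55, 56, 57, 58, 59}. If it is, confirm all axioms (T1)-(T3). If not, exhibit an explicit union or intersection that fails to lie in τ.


τ is NOT a topology on X.

Axiom (T1): ∅ ∈ τ? Yes; X ∈ τ? Yes.
Axiom (T2/T3): check pairwise unions and intersections of members of τ.
Counterexample for (T3): {54, 55, 58, 59} ∩ {54, 55, 56, 57, 59} = {54, 55, 59} ∉ τ. Therefore τ is NOT a topology.


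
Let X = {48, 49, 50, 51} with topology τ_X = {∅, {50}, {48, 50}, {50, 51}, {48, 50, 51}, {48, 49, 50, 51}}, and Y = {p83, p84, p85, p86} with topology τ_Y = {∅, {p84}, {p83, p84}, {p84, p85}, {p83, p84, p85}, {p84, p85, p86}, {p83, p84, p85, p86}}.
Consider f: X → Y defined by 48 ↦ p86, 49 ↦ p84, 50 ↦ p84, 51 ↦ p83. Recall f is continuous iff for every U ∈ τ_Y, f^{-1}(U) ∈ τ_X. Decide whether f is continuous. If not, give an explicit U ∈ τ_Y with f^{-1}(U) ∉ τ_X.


f is NOT continuous.

Compute f^{-1}(U) for each U ∈ τ_Y:
  U = ∅: f^{-1}(U) = ∅ ∈ τ_X ✓.
  U = {p84}: f^{-1}(U) = {49, 50} ∉ τ_X ✗.
  U = {p83, p84}: f^{-1}(U) = {49, 50, 51} ∉ τ_X ✗.
  U = {p84, p85}: f^{-1}(U) = {49, 50} ∉ τ_X ✗.
  U = {p83, p84, p85}: f^{-1}(U) = {49, 50, 51} ∉ τ_X ✗.
  U = {p84, p85, p86}: f^{-1}(U) = {48, 49, 50} ∉ τ_X ✗.
  U = {p83, p84, p85, p86}: f^{-1}(U) = {48, 49, 50, 51} ∈ τ_X ✓.
Found U = {p84} with f^{-1}(U) = {49, 50} not in τ_X. Therefore f is NOT continuous.


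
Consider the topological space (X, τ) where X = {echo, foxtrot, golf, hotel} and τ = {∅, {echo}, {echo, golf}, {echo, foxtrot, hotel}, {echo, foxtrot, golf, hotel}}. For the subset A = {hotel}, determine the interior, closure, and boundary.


int(A) = ∅, cl(A) = {foxtrot, hotel}, ∂A = {foxtrot, hotel}.

Closed sets in (X, τ) are complements of opens:
  closed(X, τ) = {∅, {golf}, {foxtrot, hotel}, {foxtrot, golf, hotel}, {echo, foxtrot, golf, hotel}}.
int(A) = ⋃ {U ∈ τ : U ⊆ A}. Opens contained in A: ∅.
Taking the union of these: int(A) = ∅.
cl(A) = ⋂ {C closed : A ⊆ C}. Closed sets containing A: {foxtrot, hotel}, {foxtrot, golf, hotel}, {echo, foxtrot, golf, hotel}.
Intersecting these: cl(A) = {foxtrot, hotel}.
∂A = cl(A) ∖ int(A) = {foxtrot, hotel} ∖ ∅ = {foxtrot, hotel}.


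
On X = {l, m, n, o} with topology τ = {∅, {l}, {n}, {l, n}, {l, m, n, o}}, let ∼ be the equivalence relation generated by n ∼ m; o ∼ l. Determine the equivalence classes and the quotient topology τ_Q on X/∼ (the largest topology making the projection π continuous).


X/∼ = {[l=o], [m=n]}; |τ_Q| = 2.

Equivalence classes: [l=o], [m=n].
Quotient map π: X → X/∼ sends l ↦ [l=o], m ↦ [m=n], n ↦ [m=n], o ↦ [l=o].
For each subset V ⊆ X/∼, compute π^{-1}(V) ⊆ X and check whether π^{-1}(V) ∈ τ. V is open in τ_Q iff π^{-1}(V) ∈ τ.
  V = {}: π^{-1}(V) = ∅ ∈ τ ✓.
  V = {[l=o]}: π^{-1}(V) = {l, o} ∉ τ ✗.
  V = {[m=n]}: π^{-1}(V) = {m, n} ∉ τ ✗.
  V = {[l=o], [m=n]}: π^{-1}(V) = {l, m, n, o} ∈ τ ✓.
Open sets in the quotient: τ_Q = {{}, {[l=o], [m=n]}} (2 elements).


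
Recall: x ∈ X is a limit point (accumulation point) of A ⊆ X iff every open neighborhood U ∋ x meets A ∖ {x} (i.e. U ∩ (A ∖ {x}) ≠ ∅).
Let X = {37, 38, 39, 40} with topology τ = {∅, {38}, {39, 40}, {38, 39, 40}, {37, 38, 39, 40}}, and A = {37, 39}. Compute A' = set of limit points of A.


A' = {37, 40}

For each x ∈ X, list the open sets U ∈ τ with x ∈ U, then check whether U ∩ (A ∖ {x}) ≠ ∅ for every such U.
  x = 37: opens ∋ x are {37, 38, 39, 40}; each meets A ∖ {37}, so x IS a limit point.
  x = 38: open {38} ∋ x has {38} ∩ (A ∖ {38}) = ∅, so x is NOT a limit point.
  x = 39: open {39, 40} ∋ x has {39, 40} ∩ (A ∖ {39}) = ∅, so x is NOT a limit point.
  x = 40: opens ∋ x are {39, 40}, {38, 39, 40}, {37, 38, 39, 40}; each meets A ∖ {40}, so x IS a limit point.
Collecting: A' = {37, 40}.


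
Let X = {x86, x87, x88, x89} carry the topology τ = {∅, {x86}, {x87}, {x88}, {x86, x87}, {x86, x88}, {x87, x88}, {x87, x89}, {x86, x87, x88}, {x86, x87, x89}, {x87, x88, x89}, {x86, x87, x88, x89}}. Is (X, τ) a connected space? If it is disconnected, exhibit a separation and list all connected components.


(X, τ) is disconnected; components = [{x86}, {x88}, {x87, x89}].

Find clopen sets (U ∈ τ with X ∖ U ∈ τ):
  U = ∅, X ∖ U = {x86, x87, x88, x89} — both open, so U is clopen.
  U = {x86}, X ∖ U = {x87, x88, x89} — both open, so U is clopen.
  U = {x88}, X ∖ U = {x86, x87, x89} — both open, so U is clopen.
  U = {x86, x88}, X ∖ U = {x87, x89} — both open, so U is clopen.
  U = {x87, x89}, X ∖ U = {x86, x88} — both open, so U is clopen.
  U = {x86, x87, x89}, X ∖ U = {x88} — both open, so U is clopen.
  U = {x87, x88, x89}, X ∖ U = {x86} — both open, so U is clopen.
  U = {x86, x87, x88, x89}, X ∖ U = ∅ — both open, so U is clopen.
Nontrivial clopen(s) exist: e.g. {x87, x89}. So (X, τ) is disconnected.
Compute connected components by grouping points that agree on all clopens:
  component: {x86}
  component: {x88}
  component: {x87, x89}


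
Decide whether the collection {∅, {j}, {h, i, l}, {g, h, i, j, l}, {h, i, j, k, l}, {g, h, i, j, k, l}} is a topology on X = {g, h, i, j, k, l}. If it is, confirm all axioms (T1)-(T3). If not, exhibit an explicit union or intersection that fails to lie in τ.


τ is NOT a topology on X.

Axiom (T1): ∅ ∈ τ? Yes; X ∈ τ? Yes.
Axiom (T2/T3): check pairwise unions and intersections of members of τ.
Counterexample for (T2): {j} ∪ {h, i, l} = {h, i, j, l} ∉ τ. Therefore τ is NOT a topology.


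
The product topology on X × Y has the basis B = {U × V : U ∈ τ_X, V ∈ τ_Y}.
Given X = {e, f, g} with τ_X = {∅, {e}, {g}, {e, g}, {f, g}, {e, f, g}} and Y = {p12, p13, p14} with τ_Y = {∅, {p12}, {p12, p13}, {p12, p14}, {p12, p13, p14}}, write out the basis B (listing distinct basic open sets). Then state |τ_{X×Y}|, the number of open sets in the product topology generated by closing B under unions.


Basis B = {∅ × ∅, {e} × {p12}, {g} × {p12}, {e} × {p12, p13}, {e} × {p12, p14}, {e, g} × {p12}, {f, g} × {p12}, {g} × {p12, p13}, {g} × {p12, p14}, {e} × {p12, p13, p14}, {e, f, g} × {p12}, {g} × {p12, p13, p14}, {e, g} × {p12, p13}, {e, g} × {p12, p14}, {f, g} × {p12, p13}, {f, g} × {p12, p14}, {e, g} × {p12, p13, p14}, {e, f, g} × {p12, p13}, {e, f, g} × {p12, p14}, {f, g} × {p12, p13, p14}, {e, f, g} × {p12, p13, p14}}; |τ_{X×Y}| = 70.

Enumerate products U × V with U ∈ τ_X, V ∈ τ_Y (deduplicated):
  ∅ × ∅ = {} (∅)
  {e} × {p12} = {(e,p12)}
  {g} × {p12} = {(g,p12)}
  {e} × {p12, p13} = {(e,p12), (e,p13)}
  {e} × {p12, p14} = {(e,p12), (e,p14)}
  {e, g} × {p12} = {(e,p12), (g,p12)}
  {f, g} × {p12} = {(f,p12), (g,p12)}
  {g} × {p12, p13} = {(g,p12), (g,p13)}
  {g} × {p12, p14} = {(g,p12), (g,p14)}
  {e} × {p12, p13, p14} = {(e,p12), (e,p13), (e,p14)}
  {e, f, g} × {p12} = {(e,p12), (f,p12), (g,p12)}
  {g} × {p12, p13, p14} = {(g,p12), (g,p13), (g,p14)}
  {e, g} × {p12, p13} = {(e,p12), (e,p13), (g,p12), (g,p13)}
  {e, g} × {p12, p14} = {(e,p12), (e,p14), (g,p12), (g,p14)}
  {f, g} × {p12, p13} = {(f,p12), (f,p13), (g,p12), (g,p13)}
  {f, g} × {p12, p14} = {(f,p12), (f,p14), (g,p12), (g,p14)}
  {e, g} × {p12, p13, p14} = {(e,p12), (e,p13), (e,p14), (g,p12), (g,p13), (g,p14)}
  {e, f, g} × {p12, p13} = {(e,p12), (e,p13), (f,p12), (f,p13), (g,p12), (g,p13)}
  {e, f, g} × {p12, p14} = {(e,p12), (e,p14), (f,p12), (f,p14), (g,p12), (g,p14)}
  {f, g} × {p12, p13, p14} = {(f,p12), (f,p13), (f,p14), (g,p12), (g,p13), (g,p14)}
  {e, f, g} × {p12, p13, p14} = {(e,p12), (e,p13), (e,p14), (f,p12), (f,p13), (f,p14), (g,p12), (g,p13), (g,p14)}
These 21 distinct sets form the basis B.
Close under arbitrary unions to get τ_{X×Y}; counting gives |τ_{X×Y}| = 70.


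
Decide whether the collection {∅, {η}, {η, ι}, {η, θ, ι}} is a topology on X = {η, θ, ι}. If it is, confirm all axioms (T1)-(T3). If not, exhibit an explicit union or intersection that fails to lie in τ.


τ IS a topology on X.

Axiom (T1): ∅ ∈ τ? Yes; X ∈ τ? Yes.
Axiom (T2/T3): check pairwise unions and intersections of members of τ.
All pairwise intersections and unions checked — each lies in τ. Therefore τ satisfies (T1), (T2), (T3): it IS a topology on X.


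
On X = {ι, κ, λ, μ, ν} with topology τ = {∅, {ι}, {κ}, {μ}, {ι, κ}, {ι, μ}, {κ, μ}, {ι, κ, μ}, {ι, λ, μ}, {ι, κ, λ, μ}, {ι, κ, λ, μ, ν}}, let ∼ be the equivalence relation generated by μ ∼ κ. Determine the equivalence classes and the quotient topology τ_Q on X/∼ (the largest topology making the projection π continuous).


X/∼ = {[ι], [κ=μ], [λ], [ν]}; |τ_Q| = 6.

Equivalence classes: [ι], [κ=μ], [λ], [ν].
Quotient map π: X → X/∼ sends ι ↦ [ι], κ ↦ [κ=μ], λ ↦ [λ], μ ↦ [κ=μ], ν ↦ [ν].
For each subset V ⊆ X/∼, compute π^{-1}(V) ⊆ X and check whether π^{-1}(V) ∈ τ. V is open in τ_Q iff π^{-1}(V) ∈ τ.
  V = {}: π^{-1}(V) = ∅ ∈ τ ✓.
  V = {[ι]}: π^{-1}(V) = {ι} ∈ τ ✓.
  V = {[κ=μ]}: π^{-1}(V) = {κ, μ} ∈ τ ✓.
  V = {[ι], [κ=μ]}: π^{-1}(V) = {ι, κ, μ} ∈ τ ✓.
  V = {[λ]}: π^{-1}(V) = {λ} ∉ τ ✗.
  V = {[ι], [λ]}: π^{-1}(V) = {ι, λ} ∉ τ ✗.
  V = {[κ=μ], [λ]}: π^{-1}(V) = {κ, λ, μ} ∉ τ ✗.
  V = {[ι], [κ=μ], [λ]}: π^{-1}(V) = {ι, κ, λ, μ} ∈ τ ✓.
  V = {[ν]}: π^{-1}(V) = {ν} ∉ τ ✗.
  V = {[ι], [ν]}: π^{-1}(V) = {ι, ν} ∉ τ ✗.
  V = {[κ=μ], [ν]}: π^{-1}(V) = {κ, μ, ν} ∉ τ ✗.
  V = {[ι], [κ=μ], [ν]}: π^{-1}(V) = {ι, κ, μ, ν} ∉ τ ✗.
  V = {[λ], [ν]}: π^{-1}(V) = {λ, ν} ∉ τ ✗.
  V = {[ι], [λ], [ν]}: π^{-1}(V) = {ι, λ, ν} ∉ τ ✗.
  V = {[κ=μ], [λ], [ν]}: π^{-1}(V) = {κ, λ, μ, ν} ∉ τ ✗.
  V = {[ι], [κ=μ], [λ], [ν]}: π^{-1}(V) = {ι, κ, λ, μ, ν} ∈ τ ✓.
Open sets in the quotient: τ_Q = {{}, {[ι]}, {[κ=μ]}, {[ι], [κ=μ]}, {[ι], [κ=μ], [λ]}, {[ι], [κ=μ], [λ], [ν]}} (6 elements).


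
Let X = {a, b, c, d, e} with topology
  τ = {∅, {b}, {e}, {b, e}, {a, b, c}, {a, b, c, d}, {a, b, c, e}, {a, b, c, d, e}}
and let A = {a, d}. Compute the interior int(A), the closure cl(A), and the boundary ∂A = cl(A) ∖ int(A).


int(A) = ∅, cl(A) = {a, c, d}, ∂A = {a, c, d}.

Closed sets in (X, τ) are complements of opens:
  closed(X, τ) = {∅, {d}, {e}, {d, e}, {a, c, d}, {a, b, c, d}, {a, c, d, e}, {a, b, c, d, e}}.
int(A) = ⋃ {U ∈ τ : U ⊆ A}. Opens contained in A: ∅.
Taking the union of these: int(A) = ∅.
cl(A) = ⋂ {C closed : A ⊆ C}. Closed sets containing A: {a, c, d}, {a, b, c, d}, {a, c, d, e}, {a, b, c, d, e}.
Intersecting these: cl(A) = {a, c, d}.
∂A = cl(A) ∖ int(A) = {a, c, d} ∖ ∅ = {a, c, d}.


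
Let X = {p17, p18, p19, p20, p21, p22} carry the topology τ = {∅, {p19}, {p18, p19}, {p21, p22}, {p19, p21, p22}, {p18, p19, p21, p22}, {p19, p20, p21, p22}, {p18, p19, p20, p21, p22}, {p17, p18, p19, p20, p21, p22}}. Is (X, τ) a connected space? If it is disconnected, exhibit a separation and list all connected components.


(X, τ) is connected.

Find clopen sets (U ∈ τ with X ∖ U ∈ τ):
  U = ∅, X ∖ U = {p17, p18, p19, p20, p21, p22} — both open, so U is clopen.
  U = {p17, p18, p19, p20, p21, p22}, X ∖ U = ∅ — both open, so U is clopen.
Only trivial clopens (∅ and X) exist, so (X, τ) is connected.
Compute connected components by grouping points that agree on all clopens:
  component: {p17, p18, p19, p20, p21, p22}


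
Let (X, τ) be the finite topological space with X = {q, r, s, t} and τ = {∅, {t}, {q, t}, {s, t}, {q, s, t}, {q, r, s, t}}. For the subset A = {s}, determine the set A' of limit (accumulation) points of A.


A' = {r}

For each x ∈ X, list the open sets U ∈ τ with x ∈ U, then check whether U ∩ (A ∖ {x}) ≠ ∅ for every such U.
  x = q: open {q, t} ∋ x has {q, t} ∩ (A ∖ {q}) = ∅, so x is NOT a limit point.
  x = r: opens ∋ x are {q, r, s, t}; each meets A ∖ {r}, so x IS a limit point.
  x = s: open {s, t} ∋ x has {s, t} ∩ (A ∖ {s}) = ∅, so x is NOT a limit point.
  x = t: open {t} ∋ x has {t} ∩ (A ∖ {t}) = ∅, so x is NOT a limit point.
Collecting: A' = {r}.


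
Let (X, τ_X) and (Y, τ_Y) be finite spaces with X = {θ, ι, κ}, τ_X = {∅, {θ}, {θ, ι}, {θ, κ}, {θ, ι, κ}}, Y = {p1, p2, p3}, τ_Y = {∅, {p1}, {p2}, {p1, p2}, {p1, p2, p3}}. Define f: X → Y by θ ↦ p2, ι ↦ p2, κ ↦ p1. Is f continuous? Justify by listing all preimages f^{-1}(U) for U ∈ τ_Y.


f is NOT continuous.

Compute f^{-1}(U) for each U ∈ τ_Y:
  U = ∅: f^{-1}(U) = ∅ ∈ τ_X ✓.
  U = {p1}: f^{-1}(U) = {κ} ∉ τ_X ✗.
  U = {p2}: f^{-1}(U) = {θ, ι} ∈ τ_X ✓.
  U = {p1, p2}: f^{-1}(U) = {θ, ι, κ} ∈ τ_X ✓.
  U = {p1, p2, p3}: f^{-1}(U) = {θ, ι, κ} ∈ τ_X ✓.
Found U = {p1} with f^{-1}(U) = {κ} not in τ_X. Therefore f is NOT continuous.


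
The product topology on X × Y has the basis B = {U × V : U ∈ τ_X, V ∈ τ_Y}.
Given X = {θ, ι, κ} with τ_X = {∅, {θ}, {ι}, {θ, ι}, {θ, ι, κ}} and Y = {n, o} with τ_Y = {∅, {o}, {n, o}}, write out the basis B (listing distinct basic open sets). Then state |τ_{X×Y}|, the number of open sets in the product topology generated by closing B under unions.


Basis B = {∅ × ∅, {θ} × {o}, {ι} × {o}, {θ} × {n, o}, {θ, ι} × {o}, {ι} × {n, o}, {θ, ι, κ} × {o}, {θ, ι} × {n, o}, {θ, ι, κ} × {n, o}}; |τ_{X×Y}| = 14.

Enumerate products U × V with U ∈ τ_X, V ∈ τ_Y (deduplicated):
  ∅ × ∅ = {} (∅)
  {θ} × {o} = {(θ,o)}
  {ι} × {o} = {(ι,o)}
  {θ} × {n, o} = {(θ,n), (θ,o)}
  {θ, ι} × {o} = {(θ,o), (ι,o)}
  {ι} × {n, o} = {(ι,n), (ι,o)}
  {θ, ι, κ} × {o} = {(θ,o), (ι,o), (κ,o)}
  {θ, ι} × {n, o} = {(θ,n), (θ,o), (ι,n), (ι,o)}
  {θ, ι, κ} × {n, o} = {(θ,n), (θ,o), (ι,n), (ι,o), (κ,n), (κ,o)}
These 9 distinct sets form the basis B.
Close under arbitrary unions to get τ_{X×Y}; counting gives |τ_{X×Y}| = 14.


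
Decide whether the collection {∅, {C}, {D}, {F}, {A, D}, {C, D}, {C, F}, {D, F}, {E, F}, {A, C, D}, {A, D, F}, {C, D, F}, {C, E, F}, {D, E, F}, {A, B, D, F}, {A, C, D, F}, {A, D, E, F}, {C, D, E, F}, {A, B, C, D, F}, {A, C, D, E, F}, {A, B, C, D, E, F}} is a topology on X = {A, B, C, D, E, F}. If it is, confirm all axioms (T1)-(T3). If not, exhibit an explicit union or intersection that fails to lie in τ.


τ is NOT a topology on X.

Axiom (T1): ∅ ∈ τ? Yes; X ∈ τ? Yes.
Axiom (T2/T3): check pairwise unions and intersections of members of τ.
Counterexample for (T2): {E, F} ∪ {A, B, D, F} = {A, B, D, E, F} ∉ τ. Therefore τ is NOT a topology.


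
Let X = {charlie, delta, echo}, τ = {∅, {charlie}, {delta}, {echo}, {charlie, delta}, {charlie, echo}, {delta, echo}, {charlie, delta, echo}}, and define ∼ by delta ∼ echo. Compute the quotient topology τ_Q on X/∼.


X/∼ = {[charlie], [delta=echo]}; |τ_Q| = 4.

Equivalence classes: [charlie], [delta=echo].
Quotient map π: X → X/∼ sends charlie ↦ [charlie], delta ↦ [delta=echo], echo ↦ [delta=echo].
For each subset V ⊆ X/∼, compute π^{-1}(V) ⊆ X and check whether π^{-1}(V) ∈ τ. V is open in τ_Q iff π^{-1}(V) ∈ τ.
  V = {}: π^{-1}(V) = ∅ ∈ τ ✓.
  V = {[charlie]}: π^{-1}(V) = {charlie} ∈ τ ✓.
  V = {[delta=echo]}: π^{-1}(V) = {delta, echo} ∈ τ ✓.
  V = {[charlie], [delta=echo]}: π^{-1}(V) = {charlie, delta, echo} ∈ τ ✓.
Open sets in the quotient: τ_Q = {{}, {[charlie]}, {[delta=echo]}, {[charlie], [delta=echo]}} (4 elements).


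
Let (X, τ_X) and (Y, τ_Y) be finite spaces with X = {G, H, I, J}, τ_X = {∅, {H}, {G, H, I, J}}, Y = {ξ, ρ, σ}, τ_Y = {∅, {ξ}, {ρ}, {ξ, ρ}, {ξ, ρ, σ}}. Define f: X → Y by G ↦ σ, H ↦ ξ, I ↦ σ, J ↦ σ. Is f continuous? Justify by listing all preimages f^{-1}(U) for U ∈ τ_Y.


f IS continuous.

Compute f^{-1}(U) for each U ∈ τ_Y:
  U = ∅: f^{-1}(U) = ∅ ∈ τ_X ✓.
  U = {ξ}: f^{-1}(U) = {H} ∈ τ_X ✓.
  U = {ρ}: f^{-1}(U) = ∅ ∈ τ_X ✓.
  U = {ξ, ρ}: f^{-1}(U) = {H} ∈ τ_X ✓.
  U = {ξ, ρ, σ}: f^{-1}(U) = {G, H, I, J} ∈ τ_X ✓.
Every preimage lies in τ_X, so f IS continuous.


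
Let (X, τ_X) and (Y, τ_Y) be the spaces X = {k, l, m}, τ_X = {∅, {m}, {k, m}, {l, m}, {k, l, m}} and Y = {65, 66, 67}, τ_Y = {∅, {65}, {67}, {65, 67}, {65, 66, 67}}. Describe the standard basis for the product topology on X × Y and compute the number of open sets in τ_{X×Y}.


Basis B = {∅ × ∅, {m} × {65}, {m} × {67}, {k, m} × {65}, {k, m} × {67}, {l, m} × {65}, {l, m} × {67}, {m} × {65, 67}, {k, l, m} × {65}, {k, l, m} × {67}, {m} × {65, 66, 67}, {k, m} × {65, 67}, {l, m} × {65, 67}, {k, m} × {65, 66, 67}, {k, l, m} × {65, 67}, {l, m} × {65, 66, 67}, {k, l, m} × {65, 66, 67}}; |τ_{X×Y}| = 50.

Enumerate products U × V with U ∈ τ_X, V ∈ τ_Y (deduplicated):
  ∅ × ∅ = {} (∅)
  {m} × {65} = {(m,65)}
  {m} × {67} = {(m,67)}
  {k, m} × {65} = {(k,65), (m,65)}
  {k, m} × {67} = {(k,67), (m,67)}
  {l, m} × {65} = {(l,65), (m,65)}
  {l, m} × {67} = {(l,67), (m,67)}
  {m} × {65, 67} = {(m,65), (m,67)}
  {k, l, m} × {65} = {(k,65), (l,65), (m,65)}
  {k, l, m} × {67} = {(k,67), (l,67), (m,67)}
  {m} × {65, 66, 67} = {(m,65), (m,66), (m,67)}
  {k, m} × {65, 67} = {(k,65), (k,67), (m,65), (m,67)}
  {l, m} × {65, 67} = {(l,65), (l,67), (m,65), (m,67)}
  {k, m} × {65, 66, 67} = {(k,65), (k,66), (k,67), (m,65), (m,66), (m,67)}
  {k, l, m} × {65, 67} = {(k,65), (k,67), (l,65), (l,67), (m,65), (m,67)}
  {l, m} × {65, 66, 67} = {(l,65), (l,66), (l,67), (m,65), (m,66), (m,67)}
  {k, l, m} × {65, 66, 67} = {(k,65), (k,66), (k,67), (l,65), (l,66), (l,67), (m,65), (m,66), (m,67)}
These 17 distinct sets form the basis B.
Close under arbitrary unions to get τ_{X×Y}; counting gives |τ_{X×Y}| = 50.


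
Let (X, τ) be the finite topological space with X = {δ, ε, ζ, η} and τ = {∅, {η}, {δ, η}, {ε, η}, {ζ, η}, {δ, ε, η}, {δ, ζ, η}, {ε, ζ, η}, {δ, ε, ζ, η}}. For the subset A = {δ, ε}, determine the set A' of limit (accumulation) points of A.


A' = ∅

For each x ∈ X, list the open sets U ∈ τ with x ∈ U, then check whether U ∩ (A ∖ {x}) ≠ ∅ for every such U.
  x = δ: open {δ, η} ∋ x has {δ, η} ∩ (A ∖ {δ}) = ∅, so x is NOT a limit point.
  x = ε: open {ε, η} ∋ x has {ε, η} ∩ (A ∖ {ε}) = ∅, so x is NOT a limit point.
  x = ζ: open {ζ, η} ∋ x has {ζ, η} ∩ (A ∖ {ζ}) = ∅, so x is NOT a limit point.
  x = η: open {η} ∋ x has {η} ∩ (A ∖ {η}) = ∅, so x is NOT a limit point.
Collecting: A' = ∅.


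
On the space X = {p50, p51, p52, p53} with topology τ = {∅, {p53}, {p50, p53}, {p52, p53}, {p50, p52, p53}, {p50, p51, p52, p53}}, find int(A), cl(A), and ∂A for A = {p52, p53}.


int(A) = {p52, p53}, cl(A) = {p50, p51, p52, p53}, ∂A = {p50, p51}.

Closed sets in (X, τ) are complements of opens:
  closed(X, τ) = {∅, {p51}, {p50, p51}, {p51, p52}, {p50, p51, p52}, {p50, p51, p52, p53}}.
int(A) = ⋃ {U ∈ τ : U ⊆ A}. Opens contained in A: ∅, {p53}, {p52, p53}.
Taking the union of these: int(A) = {p52, p53}.
cl(A) = ⋂ {C closed : A ⊆ C}. Closed sets containing A: {p50, p51, p52, p53}.
Intersecting these: cl(A) = {p50, p51, p52, p53}.
∂A = cl(A) ∖ int(A) = {p50, p51, p52, p53} ∖ {p52, p53} = {p50, p51}.


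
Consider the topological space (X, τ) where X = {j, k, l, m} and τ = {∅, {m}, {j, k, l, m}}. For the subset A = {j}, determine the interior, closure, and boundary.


int(A) = ∅, cl(A) = {j, k, l}, ∂A = {j, k, l}.

Closed sets in (X, τ) are complements of opens:
  closed(X, τ) = {∅, {j, k, l}, {j, k, l, m}}.
int(A) = ⋃ {U ∈ τ : U ⊆ A}. Opens contained in A: ∅.
Taking the union of these: int(A) = ∅.
cl(A) = ⋂ {C closed : A ⊆ C}. Closed sets containing A: {j, k, l}, {j, k, l, m}.
Intersecting these: cl(A) = {j, k, l}.
∂A = cl(A) ∖ int(A) = {j, k, l} ∖ ∅ = {j, k, l}.


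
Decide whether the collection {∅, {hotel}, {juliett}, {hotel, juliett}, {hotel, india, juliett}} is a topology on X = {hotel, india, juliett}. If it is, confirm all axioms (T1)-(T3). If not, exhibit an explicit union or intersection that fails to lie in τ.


τ IS a topology on X.

Axiom (T1): ∅ ∈ τ? Yes; X ∈ τ? Yes.
Axiom (T2/T3): check pairwise unions and intersections of members of τ.
All pairwise intersections and unions checked — each lies in τ. Therefore τ satisfies (T1), (T2), (T3): it IS a topology on X.


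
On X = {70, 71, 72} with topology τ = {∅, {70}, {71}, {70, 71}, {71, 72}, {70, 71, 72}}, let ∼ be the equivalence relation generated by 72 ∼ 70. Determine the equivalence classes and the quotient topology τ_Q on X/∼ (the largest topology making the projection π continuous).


X/∼ = {[70=72], [71]}; |τ_Q| = 3.

Equivalence classes: [70=72], [71].
Quotient map π: X → X/∼ sends 70 ↦ [70=72], 71 ↦ [71], 72 ↦ [70=72].
For each subset V ⊆ X/∼, compute π^{-1}(V) ⊆ X and check whether π^{-1}(V) ∈ τ. V is open in τ_Q iff π^{-1}(V) ∈ τ.
  V = {}: π^{-1}(V) = ∅ ∈ τ ✓.
  V = {[70=72]}: π^{-1}(V) = {70, 72} ∉ τ ✗.
  V = {[71]}: π^{-1}(V) = {71} ∈ τ ✓.
  V = {[70=72], [71]}: π^{-1}(V) = {70, 71, 72} ∈ τ ✓.
Open sets in the quotient: τ_Q = {{}, {[71]}, {[70=72], [71]}} (3 elements).


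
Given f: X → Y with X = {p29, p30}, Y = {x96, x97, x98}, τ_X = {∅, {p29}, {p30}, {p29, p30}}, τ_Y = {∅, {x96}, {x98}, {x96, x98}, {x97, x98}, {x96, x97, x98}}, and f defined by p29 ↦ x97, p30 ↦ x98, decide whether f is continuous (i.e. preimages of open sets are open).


f IS continuous.

Compute f^{-1}(U) for each U ∈ τ_Y:
  U = ∅: f^{-1}(U) = ∅ ∈ τ_X ✓.
  U = {x96}: f^{-1}(U) = ∅ ∈ τ_X ✓.
  U = {x98}: f^{-1}(U) = {p30} ∈ τ_X ✓.
  U = {x96, x98}: f^{-1}(U) = {p30} ∈ τ_X ✓.
  U = {x97, x98}: f^{-1}(U) = {p29, p30} ∈ τ_X ✓.
  U = {x96, x97, x98}: f^{-1}(U) = {p29, p30} ∈ τ_X ✓.
Every preimage lies in τ_X, so f IS continuous.
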